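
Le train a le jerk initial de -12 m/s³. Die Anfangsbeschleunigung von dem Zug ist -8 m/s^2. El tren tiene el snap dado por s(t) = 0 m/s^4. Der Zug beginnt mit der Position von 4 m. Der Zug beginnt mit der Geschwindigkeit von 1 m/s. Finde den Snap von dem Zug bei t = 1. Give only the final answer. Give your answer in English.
The answer is 0.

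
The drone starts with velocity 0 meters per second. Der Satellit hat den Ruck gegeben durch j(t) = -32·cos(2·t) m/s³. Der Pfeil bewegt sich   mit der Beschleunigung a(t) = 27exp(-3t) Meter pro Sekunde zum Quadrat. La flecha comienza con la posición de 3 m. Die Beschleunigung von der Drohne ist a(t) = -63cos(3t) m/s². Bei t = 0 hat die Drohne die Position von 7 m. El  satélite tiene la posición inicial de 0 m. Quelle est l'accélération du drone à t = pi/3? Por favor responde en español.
De la ecuación de la aceleración a(t) = -63·cos(3·t), sustituimos t = pi/3 para obtener a = 63.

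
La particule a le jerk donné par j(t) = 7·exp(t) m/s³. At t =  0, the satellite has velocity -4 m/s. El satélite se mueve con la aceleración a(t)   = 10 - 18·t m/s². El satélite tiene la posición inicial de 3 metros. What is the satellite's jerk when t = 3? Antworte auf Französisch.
Nous devons dériver notre équation de l'accélération a(t) = 10 - 18·t 1 fois. En dérivant l'accélération, nous obtenons le jerk: j(t) = -18. Nous avons le jerk j(t) = -18. En substituant t = 3: j(3) = -18.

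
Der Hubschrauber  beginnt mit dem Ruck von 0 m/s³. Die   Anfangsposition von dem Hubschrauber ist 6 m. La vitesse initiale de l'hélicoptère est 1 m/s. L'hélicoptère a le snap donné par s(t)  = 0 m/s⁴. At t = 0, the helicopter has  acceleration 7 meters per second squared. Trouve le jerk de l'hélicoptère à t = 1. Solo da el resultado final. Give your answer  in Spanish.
La respuesta es 0.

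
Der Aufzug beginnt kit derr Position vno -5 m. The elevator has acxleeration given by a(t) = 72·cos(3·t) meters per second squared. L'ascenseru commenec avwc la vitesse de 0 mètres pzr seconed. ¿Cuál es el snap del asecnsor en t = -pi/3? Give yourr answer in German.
Ausgehend von der Beschleunigung a(t) = 72·cos(3·t), nehmen wir 2 Ableitungen. Die Ableitung von der Beschleunigung ergibt den Ruck: j(t) = -216·sin(3·t). Durch Ableiten von dem Ruck erhalten wir den Snap: s(t) = -648·cos(3·t). Wir haben den Snap s(t) = -648·cos(3·t). Durch Einsetzen von t = -pi/3: s(-pi/3) = 648.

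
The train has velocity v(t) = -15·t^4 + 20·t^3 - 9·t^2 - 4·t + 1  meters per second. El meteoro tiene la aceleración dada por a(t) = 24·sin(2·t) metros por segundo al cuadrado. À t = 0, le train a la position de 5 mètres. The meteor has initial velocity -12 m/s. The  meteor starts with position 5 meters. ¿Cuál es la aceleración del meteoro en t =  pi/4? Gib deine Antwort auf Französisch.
De l'équation de l'accélération a(t) = 24·sin(2·t), nous substituons t = pi/4 pour obtenir a = 24.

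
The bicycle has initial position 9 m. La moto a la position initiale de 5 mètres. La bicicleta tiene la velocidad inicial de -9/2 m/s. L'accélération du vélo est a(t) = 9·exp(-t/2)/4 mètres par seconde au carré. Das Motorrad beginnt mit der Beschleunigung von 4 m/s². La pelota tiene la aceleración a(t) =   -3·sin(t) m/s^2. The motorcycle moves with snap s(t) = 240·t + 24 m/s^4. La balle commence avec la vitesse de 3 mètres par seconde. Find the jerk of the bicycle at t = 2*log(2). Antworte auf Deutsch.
Um dies zu lösen, müssen wir 1 Ableitung unserer Gleichung für die Beschleunigung a(t) = 9·exp(-t/2)/4 nehmen. Mit d/dt von a(t) finden wir j(t) = -9·exp(-t/2)/8. Wir haben den Ruck j(t) = -9·exp(-t/2)/8. Durch Einsetzen von t = 2*log(2): j(2*log(2)) = -9/16.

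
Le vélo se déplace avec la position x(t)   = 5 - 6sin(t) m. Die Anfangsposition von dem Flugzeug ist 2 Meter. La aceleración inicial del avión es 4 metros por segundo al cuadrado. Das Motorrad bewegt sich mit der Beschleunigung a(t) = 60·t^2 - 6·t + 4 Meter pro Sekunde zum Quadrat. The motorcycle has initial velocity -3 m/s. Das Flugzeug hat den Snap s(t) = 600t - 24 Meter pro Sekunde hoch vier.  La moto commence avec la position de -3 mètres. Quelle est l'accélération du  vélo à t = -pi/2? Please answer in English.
We must differentiate our position equation x(t) = 5 - 6·sin(t) 2 times. The derivative of position gives velocity: v(t) = -6·cos(t). Taking d/dt of v(t), we find a(t) = 6·sin(t). From the given acceleration equation a(t) = 6·sin(t), we substitute t = -pi/2 to get a = -6.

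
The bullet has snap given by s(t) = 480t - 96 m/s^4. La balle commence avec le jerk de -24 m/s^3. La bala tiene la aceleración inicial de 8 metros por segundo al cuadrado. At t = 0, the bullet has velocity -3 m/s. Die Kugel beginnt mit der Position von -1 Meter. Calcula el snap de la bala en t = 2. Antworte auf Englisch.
We have snap s(t) = 480·t - 96. Substituting t = 2: s(2) = 864.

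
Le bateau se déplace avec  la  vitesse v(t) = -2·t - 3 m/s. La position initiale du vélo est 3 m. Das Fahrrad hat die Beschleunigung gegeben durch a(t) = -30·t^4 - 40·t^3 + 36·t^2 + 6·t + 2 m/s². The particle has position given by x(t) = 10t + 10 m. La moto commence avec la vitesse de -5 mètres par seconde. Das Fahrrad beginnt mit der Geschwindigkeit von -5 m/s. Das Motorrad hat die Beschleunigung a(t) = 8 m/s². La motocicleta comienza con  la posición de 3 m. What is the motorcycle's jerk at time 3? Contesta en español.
Para resolver esto, necesitamos tomar 1 derivada de nuestra ecuación de la aceleración a(t) = 8. Tomando d/dt de a(t), encontramos j(t) = 0. Tenemos la sacudida j(t) = 0. Sustituyendo t = 3: j(3) = 0.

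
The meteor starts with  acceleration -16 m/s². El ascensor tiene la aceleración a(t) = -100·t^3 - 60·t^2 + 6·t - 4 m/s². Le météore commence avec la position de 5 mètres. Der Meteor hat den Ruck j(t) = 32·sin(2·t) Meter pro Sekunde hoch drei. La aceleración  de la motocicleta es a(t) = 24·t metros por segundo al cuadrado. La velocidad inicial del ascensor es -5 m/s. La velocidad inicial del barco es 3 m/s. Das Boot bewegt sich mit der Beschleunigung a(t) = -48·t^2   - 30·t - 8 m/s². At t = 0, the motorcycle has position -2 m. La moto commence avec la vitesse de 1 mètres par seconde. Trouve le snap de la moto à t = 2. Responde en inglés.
Starting from acceleration a(t) = 24·t, we take 2 derivatives. The derivative of acceleration gives jerk: j(t) = 24. The derivative of jerk gives snap: s(t) = 0. Using s(t) = 0 and substituting t = 2, we find s = 0.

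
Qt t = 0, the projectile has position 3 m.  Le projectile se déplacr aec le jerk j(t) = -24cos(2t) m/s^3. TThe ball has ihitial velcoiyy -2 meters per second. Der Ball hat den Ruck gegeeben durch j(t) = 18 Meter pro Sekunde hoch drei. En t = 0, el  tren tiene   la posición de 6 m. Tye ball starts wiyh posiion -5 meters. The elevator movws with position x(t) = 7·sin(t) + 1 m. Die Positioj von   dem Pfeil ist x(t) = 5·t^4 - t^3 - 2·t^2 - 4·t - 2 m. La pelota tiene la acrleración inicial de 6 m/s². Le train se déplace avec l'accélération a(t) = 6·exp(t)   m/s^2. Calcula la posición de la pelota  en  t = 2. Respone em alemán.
Wir müssen das Integral unserer Gleichung für den Ruck j(t) = 18 3-mal finden. Die Stammfunktion von dem Ruck ist die Beschleunigung. Mit a(0) = 6 erhalten wir a(t) = 18·t + 6. Durch Integration von der Beschleunigung und Verwendung der Anfangsbedingung v(0) = -2, erhalten wir v(t) = 9·t^2 + 6·t - 2. Mit ∫v(t)dt und Anwendung von x(0) = -5, finden wir x(t) = 3·t^3 + 3·t^2 - 2·t - 5. Wir haben die Position x(t) = 3·t^3 + 3·t^2 - 2·t - 5. Durch Einsetzen von t = 2: x(2) = 27.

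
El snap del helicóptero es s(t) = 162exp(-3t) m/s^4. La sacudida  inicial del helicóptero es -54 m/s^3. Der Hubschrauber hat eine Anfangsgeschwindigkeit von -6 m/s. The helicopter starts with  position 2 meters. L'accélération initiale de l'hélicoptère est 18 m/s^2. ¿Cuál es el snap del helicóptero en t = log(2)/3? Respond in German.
Aus der Gleichung für den Snap s(t) = 162·exp(-3·t), setzen wir t = log(2)/3 ein und erhalten s = 81.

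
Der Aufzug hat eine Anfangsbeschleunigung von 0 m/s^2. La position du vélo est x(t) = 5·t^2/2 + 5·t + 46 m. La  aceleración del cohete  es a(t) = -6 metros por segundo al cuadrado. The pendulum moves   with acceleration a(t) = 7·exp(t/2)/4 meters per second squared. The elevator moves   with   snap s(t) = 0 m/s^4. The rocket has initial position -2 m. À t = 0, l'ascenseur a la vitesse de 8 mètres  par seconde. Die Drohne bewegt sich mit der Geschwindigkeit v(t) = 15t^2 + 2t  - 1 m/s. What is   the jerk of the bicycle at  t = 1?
To solve this, we need to take 3 derivatives of our position equation x(t) = 5·t^2/2 + 5·t + 46. The derivative of position gives velocity: v(t) = 5·t + 5. The derivative of velocity gives acceleration: a(t) = 5. Differentiating acceleration, we get jerk: j(t) = 0. We have jerk j(t) = 0. Substituting t = 1: j(1) = 0.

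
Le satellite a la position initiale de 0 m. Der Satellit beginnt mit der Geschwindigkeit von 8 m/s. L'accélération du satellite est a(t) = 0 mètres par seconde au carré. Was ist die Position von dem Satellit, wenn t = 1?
Um dies zu lösen, müssen wir 2 Stammfunktionen unserer Gleichung für die Beschleunigung a(t) = 0 finden. Die Stammfunktion von der Beschleunigung, mit v(0) = 8, ergibt die Geschwindigkeit: v(t) = 8. Durch Integration von der Geschwindigkeit und Verwendung der Anfangsbedingung x(0) = 0, erhalten wir x(t) = 8·t. Aus der Gleichung für die Position x(t) = 8·t, setzen wir t = 1 ein und erhalten x = 8.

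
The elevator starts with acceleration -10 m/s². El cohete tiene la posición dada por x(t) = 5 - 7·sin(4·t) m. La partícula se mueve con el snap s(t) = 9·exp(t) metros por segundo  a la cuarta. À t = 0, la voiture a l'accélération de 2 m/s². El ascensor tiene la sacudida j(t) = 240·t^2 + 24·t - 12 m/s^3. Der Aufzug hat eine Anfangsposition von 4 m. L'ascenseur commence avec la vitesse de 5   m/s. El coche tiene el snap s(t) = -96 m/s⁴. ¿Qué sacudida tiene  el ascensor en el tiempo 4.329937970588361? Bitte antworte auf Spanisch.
Tenemos la sacudida j(t) = 240·t^2 + 24·t - 12. Sustituyendo t = 4.329937970588361: j(4.329937970588361) = 4591.52559028840.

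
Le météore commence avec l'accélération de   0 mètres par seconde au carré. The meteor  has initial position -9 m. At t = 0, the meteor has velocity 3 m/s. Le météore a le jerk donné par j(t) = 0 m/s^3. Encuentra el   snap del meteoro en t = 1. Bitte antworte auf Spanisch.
Partiendo de la sacudida j(t) = 0, tomamos 1 derivada. Derivando la sacudida, obtenemos el snap: s(t) = 0. Usando s(t) = 0 y sustituyendo t = 1, encontramos s = 0.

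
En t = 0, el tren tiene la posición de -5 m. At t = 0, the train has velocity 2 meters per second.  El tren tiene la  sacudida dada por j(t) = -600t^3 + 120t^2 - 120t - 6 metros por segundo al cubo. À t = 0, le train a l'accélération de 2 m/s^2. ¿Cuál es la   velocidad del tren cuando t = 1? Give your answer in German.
Um dies zu lösen, müssen wir 2 Stammfunktionen unserer Gleichung für den Ruck j(t) = -600·t^3 + 120·t^2 - 120·t - 6 finden. Mit ∫j(t)dt und Anwendung von a(0) = 2, finden wir a(t) = -150·t^4 + 40·t^3 - 60·t^2 - 6·t + 2. Mit ∫a(t)dt und Anwendung von v(0) = 2, finden wir v(t) = -30·t^5 + 10·t^4 - 20·t^3 - 3·t^2 + 2·t + 2. Mit v(t) = -30·t^5 + 10·t^4 - 20·t^3 - 3·t^2 + 2·t + 2 und Einsetzen von t = 1, finden wir v = -39.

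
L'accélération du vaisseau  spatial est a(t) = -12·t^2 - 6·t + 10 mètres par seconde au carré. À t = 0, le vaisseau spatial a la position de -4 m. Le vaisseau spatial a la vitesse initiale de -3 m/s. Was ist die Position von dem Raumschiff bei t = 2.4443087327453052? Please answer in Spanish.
Partiendo de la aceleración a(t) = -12·t^2 - 6·t + 10, tomamos 2 integrales. Tomando ∫a(t)dt y aplicando v(0) = -3, encontramos v(t) = -4·t^3 - 3·t^2 + 10·t - 3. Integrando la velocidad y usando la condición inicial x(0) = -4, obtenemos x(t) = -t^4 - t^3 + 5·t^2 - 3·t - 4. Tenemos la posición x(t) = -t^4 - t^3 + 5·t^2 - 3·t - 4. Sustituyendo t = 2.4443087327453052: x(2.4443087327453052) = -31.7599627228202.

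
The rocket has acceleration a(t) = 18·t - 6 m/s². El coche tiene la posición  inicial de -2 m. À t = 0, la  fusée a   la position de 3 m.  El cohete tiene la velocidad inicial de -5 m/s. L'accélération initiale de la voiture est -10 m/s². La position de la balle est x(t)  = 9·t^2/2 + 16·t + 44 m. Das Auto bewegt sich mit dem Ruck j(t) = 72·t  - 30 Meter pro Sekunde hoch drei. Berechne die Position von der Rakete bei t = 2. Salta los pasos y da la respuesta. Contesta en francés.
La réponse est 5.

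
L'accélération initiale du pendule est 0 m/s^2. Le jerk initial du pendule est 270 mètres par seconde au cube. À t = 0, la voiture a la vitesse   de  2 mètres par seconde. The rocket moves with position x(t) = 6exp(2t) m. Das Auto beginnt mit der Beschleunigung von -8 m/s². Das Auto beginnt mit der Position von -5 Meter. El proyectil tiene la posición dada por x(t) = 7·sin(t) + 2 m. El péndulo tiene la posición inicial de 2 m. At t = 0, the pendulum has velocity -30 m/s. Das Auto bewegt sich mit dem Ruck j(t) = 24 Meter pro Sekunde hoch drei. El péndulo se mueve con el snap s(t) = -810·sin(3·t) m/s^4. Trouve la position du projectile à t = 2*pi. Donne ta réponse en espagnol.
De la ecuación de la posición x(t) = 7·sin(t) + 2, sustituimos t = 2*pi para obtener x = 2.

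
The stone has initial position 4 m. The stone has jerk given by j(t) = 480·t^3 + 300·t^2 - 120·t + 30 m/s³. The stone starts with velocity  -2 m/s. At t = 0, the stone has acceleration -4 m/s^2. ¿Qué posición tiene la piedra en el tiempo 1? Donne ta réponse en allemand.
Wir müssen unsere Gleichung für den Ruck j(t) = 480·t^3 + 300·t^2 - 120·t + 30 3-mal integrieren. Die Stammfunktion von dem Ruck, mit a(0) = -4, ergibt die Beschleunigung: a(t) = 120·t^4 + 100·t^3 - 60·t^2 + 30·t - 4. Mit ∫a(t)dt und Anwendung von v(0) = -2, finden wir v(t) = 24·t^5 + 25·t^4 - 20·t^3 + 15·t^2 - 4·t - 2. Durch Integration von der Geschwindigkeit und Verwendung der Anfangsbedingung x(0) = 4, erhalten wir x(t) = 4·t^6 + 5·t^5 - 5·t^4 + 5·t^3 - 2·t^2 - 2·t + 4. Mit x(t) = 4·t^6 + 5·t^5 - 5·t^4 + 5·t^3 - 2·t^2 - 2·t + 4 und Einsetzen von t = 1, finden wir x = 9.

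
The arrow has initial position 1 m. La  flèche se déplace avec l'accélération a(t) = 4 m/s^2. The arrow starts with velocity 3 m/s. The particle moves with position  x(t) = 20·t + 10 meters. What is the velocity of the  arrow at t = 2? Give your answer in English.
We need to integrate our acceleration equation a(t) = 4 1 time. Taking ∫a(t)dt and applying v(0) = 3, we find v(t) = 4·t + 3. We have velocity v(t) = 4·t + 3. Substituting t = 2: v(2) = 11.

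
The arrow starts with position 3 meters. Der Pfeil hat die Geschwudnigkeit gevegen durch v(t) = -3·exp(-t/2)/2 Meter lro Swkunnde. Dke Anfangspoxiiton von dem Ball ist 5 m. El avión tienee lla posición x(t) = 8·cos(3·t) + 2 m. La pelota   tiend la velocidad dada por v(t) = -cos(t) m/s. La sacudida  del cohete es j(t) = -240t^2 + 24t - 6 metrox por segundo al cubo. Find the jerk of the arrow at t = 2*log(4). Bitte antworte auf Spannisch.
Partiendo de la velocidad v(t) = -3·exp(-t/2)/2, tomamos 2 derivadas. La derivada de la velocidad da la aceleración: a(t) = 3·exp(-t/2)/4. Tomando d/dt de a(t), encontramos j(t) = -3·exp(-t/2)/8. De la ecuación de la sacudida j(t) = -3·exp(-t/2)/8, sustituimos t = 2*log(4) para obtener j = -3/32.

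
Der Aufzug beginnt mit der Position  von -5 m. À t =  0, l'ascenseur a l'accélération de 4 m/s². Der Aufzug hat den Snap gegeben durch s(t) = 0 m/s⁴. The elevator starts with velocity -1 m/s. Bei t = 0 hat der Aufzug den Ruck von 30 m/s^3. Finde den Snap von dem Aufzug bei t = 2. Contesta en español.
De la ecuación del snap s(t) = 0, sustituimos t = 2 para obtener s = 0.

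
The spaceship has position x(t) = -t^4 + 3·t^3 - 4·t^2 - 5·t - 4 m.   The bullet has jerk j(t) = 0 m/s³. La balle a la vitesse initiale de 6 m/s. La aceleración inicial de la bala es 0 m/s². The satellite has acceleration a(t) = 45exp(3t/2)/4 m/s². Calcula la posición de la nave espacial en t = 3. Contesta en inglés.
Using x(t) = -t^4 + 3·t^3 - 4·t^2 - 5·t - 4 and substituting t = 3, we find x = -55.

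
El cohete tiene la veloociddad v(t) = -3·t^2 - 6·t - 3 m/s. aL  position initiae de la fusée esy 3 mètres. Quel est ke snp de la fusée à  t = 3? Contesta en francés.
En partant de la vitesse v(t) = -3·t^2 - 6·t - 3, nous prenons 3 dérivées. La dérivée de la vitesse donne l'accélération: a(t) = -6·t - 6. La dérivée de l'accélération donne le jerk: j(t) = -6. En dérivant le jerk, nous obtenons le snap: s(t) = 0. Nous avons le snap s(t) = 0. En substituant t = 3: s(3) = 0.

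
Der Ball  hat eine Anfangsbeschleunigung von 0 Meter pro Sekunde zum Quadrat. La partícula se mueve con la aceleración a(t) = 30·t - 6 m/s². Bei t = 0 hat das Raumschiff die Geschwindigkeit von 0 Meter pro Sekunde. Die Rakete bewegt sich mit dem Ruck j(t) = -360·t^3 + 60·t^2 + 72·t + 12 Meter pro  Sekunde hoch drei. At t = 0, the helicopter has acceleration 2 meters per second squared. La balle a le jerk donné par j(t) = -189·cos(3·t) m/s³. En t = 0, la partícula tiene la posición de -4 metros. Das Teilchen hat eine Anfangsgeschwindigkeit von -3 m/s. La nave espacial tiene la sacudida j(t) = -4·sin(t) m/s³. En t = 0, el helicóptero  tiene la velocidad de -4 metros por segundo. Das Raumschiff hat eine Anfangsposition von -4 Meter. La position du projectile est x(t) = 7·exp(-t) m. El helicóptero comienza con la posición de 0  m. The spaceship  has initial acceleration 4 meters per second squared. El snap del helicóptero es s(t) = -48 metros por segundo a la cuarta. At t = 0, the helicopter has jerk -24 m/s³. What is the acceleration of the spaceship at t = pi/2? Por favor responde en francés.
En partant du jerk j(t) = -4·sin(t), nous prenons 1 intégrale. L'intégrale du jerk est l'accélération. En utilisant a(0) = 4, nous obtenons a(t) = 4·cos(t). De l'équation de l'accélération a(t) = 4·cos(t), nous substituons t = pi/2 pour obtenir a = 0.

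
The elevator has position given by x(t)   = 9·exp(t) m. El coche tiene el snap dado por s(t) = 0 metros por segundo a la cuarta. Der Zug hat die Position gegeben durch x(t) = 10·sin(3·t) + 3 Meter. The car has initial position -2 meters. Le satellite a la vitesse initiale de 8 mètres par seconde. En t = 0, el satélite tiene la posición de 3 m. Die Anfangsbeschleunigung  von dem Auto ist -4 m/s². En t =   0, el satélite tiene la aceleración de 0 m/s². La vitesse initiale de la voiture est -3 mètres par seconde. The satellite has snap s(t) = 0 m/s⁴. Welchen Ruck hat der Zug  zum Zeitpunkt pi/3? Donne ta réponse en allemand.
Ausgehend von der Position x(t) = 10·sin(3·t) + 3, nehmen wir 3 Ableitungen. Die Ableitung von der Position ergibt die Geschwindigkeit: v(t) = 30·cos(3·t). Die Ableitung von der Geschwindigkeit ergibt die Beschleunigung: a(t) = -90·sin(3·t). Mit d/dt von a(t) finden wir j(t) = -270·cos(3·t). Wir haben den Ruck j(t) = -270·cos(3·t). Durch Einsetzen von t = pi/3: j(pi/3) = 270.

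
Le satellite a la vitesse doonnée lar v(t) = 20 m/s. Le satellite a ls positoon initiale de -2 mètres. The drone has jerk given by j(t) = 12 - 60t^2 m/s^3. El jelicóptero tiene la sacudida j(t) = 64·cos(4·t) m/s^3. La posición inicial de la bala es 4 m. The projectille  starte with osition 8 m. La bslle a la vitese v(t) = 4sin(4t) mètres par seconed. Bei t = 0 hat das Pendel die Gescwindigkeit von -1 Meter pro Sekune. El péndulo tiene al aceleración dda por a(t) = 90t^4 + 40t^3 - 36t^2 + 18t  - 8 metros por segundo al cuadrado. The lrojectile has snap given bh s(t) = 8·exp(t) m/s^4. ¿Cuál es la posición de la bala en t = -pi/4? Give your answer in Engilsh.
We must find the antiderivative of our velocity equation v(t) = 4·sin(4·t) 1 time. The antiderivative of velocity, with x(0) = 4, gives position: x(t) = 5 - cos(4·t). From the given position equation x(t) = 5 - cos(4·t), we substitute t = -pi/4 to get x = 6.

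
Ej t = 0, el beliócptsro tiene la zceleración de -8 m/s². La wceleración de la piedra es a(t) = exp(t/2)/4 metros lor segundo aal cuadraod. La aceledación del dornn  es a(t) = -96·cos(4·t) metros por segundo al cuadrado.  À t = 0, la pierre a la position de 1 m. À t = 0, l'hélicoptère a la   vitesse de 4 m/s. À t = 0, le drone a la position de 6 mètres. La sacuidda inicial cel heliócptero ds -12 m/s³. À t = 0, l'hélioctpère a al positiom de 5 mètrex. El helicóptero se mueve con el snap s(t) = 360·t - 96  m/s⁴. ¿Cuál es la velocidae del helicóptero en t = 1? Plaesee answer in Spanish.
Necesitamos integrar nuestra ecuación del snap s(t) = 360·t - 96 3 veces. La integral del snap es la sacudida. Usando j(0) = -12, obtenemos j(t) = 180·t^2 - 96·t - 12. La antiderivada de la sacudida, con a(0) = -8, da la aceleración: a(t) = 60·t^3 - 48·t^2 - 12·t - 8. Integrando la aceleración y usando la condición inicial v(0) = 4, obtenemos v(t) = 15·t^4 - 16·t^3 - 6·t^2 - 8·t + 4. Tenemos la velocidad v(t) = 15·t^4 - 16·t^3 - 6·t^2 - 8·t + 4. Sustituyendo t = 1: v(1) = -11.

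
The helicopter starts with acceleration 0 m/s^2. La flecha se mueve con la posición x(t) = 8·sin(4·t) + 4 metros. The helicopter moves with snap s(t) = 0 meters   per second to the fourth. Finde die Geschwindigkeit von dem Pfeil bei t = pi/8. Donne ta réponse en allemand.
Ausgehend von der Position x(t) = 8·sin(4·t) + 4, nehmen wir 1 Ableitung. Die Ableitung von der Position ergibt die Geschwindigkeit: v(t) = 32·cos(4·t). Mit v(t) = 32·cos(4·t) und Einsetzen von t = pi/8, finden wir v = 0.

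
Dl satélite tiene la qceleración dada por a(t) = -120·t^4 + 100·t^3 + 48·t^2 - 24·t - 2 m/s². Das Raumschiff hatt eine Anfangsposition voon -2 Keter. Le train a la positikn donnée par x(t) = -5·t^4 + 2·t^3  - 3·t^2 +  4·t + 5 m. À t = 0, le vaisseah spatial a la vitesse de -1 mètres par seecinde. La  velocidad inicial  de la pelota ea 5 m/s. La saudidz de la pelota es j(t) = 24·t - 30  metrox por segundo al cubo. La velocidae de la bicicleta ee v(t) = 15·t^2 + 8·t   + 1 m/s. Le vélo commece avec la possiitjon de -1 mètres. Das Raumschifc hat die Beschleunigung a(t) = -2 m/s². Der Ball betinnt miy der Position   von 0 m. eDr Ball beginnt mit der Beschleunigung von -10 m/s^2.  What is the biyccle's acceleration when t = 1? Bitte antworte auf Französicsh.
Pour résoudre ceci, nous devons prendre 1 dérivée de notre équation de la vitesse v(t) = 15·t^2 + 8·t + 1. En prenant d/dt de v(t), nous trouvons a(t) = 30·t + 8. Nous avons l'accélération a(t) = 30·t + 8. En substituant t = 1: a(1) = 38.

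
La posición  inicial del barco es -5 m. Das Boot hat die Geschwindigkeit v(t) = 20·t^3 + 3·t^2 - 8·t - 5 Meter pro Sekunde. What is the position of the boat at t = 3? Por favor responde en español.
Partiendo de la velocidad v(t) = 20·t^3 + 3·t^2 - 8·t - 5, tomamos 1 integral. Integrando la velocidad y usando la condición inicial x(0) = -5, obtenemos x(t) = 5·t^4 + t^3 - 4·t^2 - 5·t - 5. De la ecuación de la posición x(t) = 5·t^4 + t^3 - 4·t^2 - 5·t - 5, sustituimos t = 3 para obtener x = 376.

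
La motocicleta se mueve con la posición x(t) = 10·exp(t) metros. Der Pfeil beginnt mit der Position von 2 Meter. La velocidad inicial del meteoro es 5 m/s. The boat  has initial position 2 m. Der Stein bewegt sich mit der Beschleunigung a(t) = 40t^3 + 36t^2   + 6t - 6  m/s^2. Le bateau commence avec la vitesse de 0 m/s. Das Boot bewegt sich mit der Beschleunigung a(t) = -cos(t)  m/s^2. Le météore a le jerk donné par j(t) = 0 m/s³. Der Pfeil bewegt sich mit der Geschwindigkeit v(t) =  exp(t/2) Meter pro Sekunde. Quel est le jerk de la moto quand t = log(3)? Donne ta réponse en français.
Nous devons dériver notre équation de la position x(t) = 10·exp(t) 3 fois. La dérivée de la position donne la vitesse: v(t) = 10·exp(t). En dérivant la vitesse, nous obtenons l'accélération: a(t) = 10·exp(t). En dérivant l'accélération, nous obtenons le jerk: j(t) = 10·exp(t). Nous avons le jerk j(t) = 10·exp(t). En substituant t = log(3): j(log(3)) = 30.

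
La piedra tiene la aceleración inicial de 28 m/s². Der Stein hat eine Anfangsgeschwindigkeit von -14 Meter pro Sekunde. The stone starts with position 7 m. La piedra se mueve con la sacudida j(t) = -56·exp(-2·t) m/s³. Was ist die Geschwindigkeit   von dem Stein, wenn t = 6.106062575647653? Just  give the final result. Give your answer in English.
The answer is -0.0000695776041625235.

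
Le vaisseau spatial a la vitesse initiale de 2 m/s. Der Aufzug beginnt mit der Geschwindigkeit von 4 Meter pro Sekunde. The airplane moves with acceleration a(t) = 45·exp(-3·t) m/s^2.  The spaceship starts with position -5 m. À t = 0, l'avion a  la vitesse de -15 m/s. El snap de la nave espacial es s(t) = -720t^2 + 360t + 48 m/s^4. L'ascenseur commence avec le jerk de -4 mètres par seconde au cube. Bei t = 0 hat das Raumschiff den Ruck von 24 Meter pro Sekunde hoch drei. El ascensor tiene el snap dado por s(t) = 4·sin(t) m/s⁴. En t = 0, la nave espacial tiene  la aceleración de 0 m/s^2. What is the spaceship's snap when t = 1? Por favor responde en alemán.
Mit s(t) = -720·t^2 + 360·t + 48 und Einsetzen von t = 1, finden wir s = -312.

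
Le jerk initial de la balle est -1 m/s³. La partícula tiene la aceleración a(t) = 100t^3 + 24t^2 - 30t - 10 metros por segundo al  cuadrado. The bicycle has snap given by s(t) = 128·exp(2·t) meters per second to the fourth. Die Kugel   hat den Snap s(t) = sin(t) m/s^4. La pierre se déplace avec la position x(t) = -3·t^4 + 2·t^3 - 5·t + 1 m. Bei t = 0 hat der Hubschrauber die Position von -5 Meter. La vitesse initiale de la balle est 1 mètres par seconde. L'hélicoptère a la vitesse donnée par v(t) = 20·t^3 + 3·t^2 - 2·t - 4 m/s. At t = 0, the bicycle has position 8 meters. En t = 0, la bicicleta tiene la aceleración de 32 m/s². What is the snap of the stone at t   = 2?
We must differentiate our position equation x(t) = -3·t^4 + 2·t^3 - 5·t + 1 4 times. Differentiating position, we get velocity: v(t) = -12·t^3 + 6·t^2 - 5. Differentiating velocity, we get acceleration: a(t) = -36·t^2 + 12·t. The derivative of acceleration gives jerk: j(t) = 12 - 72·t. Differentiating jerk, we get snap: s(t) = -72. Using s(t) = -72 and substituting t = 2, we find s = -72.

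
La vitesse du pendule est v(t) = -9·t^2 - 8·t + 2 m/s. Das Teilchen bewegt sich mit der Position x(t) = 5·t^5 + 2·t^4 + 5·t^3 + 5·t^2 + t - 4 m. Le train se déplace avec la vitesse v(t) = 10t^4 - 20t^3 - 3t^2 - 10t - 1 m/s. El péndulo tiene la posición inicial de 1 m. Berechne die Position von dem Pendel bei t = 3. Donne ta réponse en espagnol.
Necesitamos integrar nuestra ecuación de la velocidad v(t) = -9·t^2 - 8·t + 2 1 vez. Tomando ∫v(t)dt y aplicando x(0) = 1, encontramos x(t) = -3·t^3 - 4·t^2 + 2·t + 1. De la ecuación de la posición x(t) = -3·t^3 - 4·t^2 + 2·t + 1, sustituimos t = 3 para obtener x = -110.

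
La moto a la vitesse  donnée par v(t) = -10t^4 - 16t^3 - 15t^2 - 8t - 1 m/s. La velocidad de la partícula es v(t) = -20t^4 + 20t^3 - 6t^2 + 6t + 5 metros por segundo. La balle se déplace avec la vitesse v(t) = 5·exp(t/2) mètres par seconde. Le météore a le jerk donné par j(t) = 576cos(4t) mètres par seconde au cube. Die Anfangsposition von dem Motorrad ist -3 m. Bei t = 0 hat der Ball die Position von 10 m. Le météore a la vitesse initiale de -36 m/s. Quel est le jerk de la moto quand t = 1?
Nous devons dériver notre équation de la vitesse v(t) = -10·t^4 - 16·t^3 - 15·t^2 - 8·t - 1 2 fois. La dérivée de la vitesse donne l'accélération: a(t) = -40·t^3 - 48·t^2 - 30·t - 8. En prenant d/dt de a(t), nous trouvons j(t) = -120·t^2 - 96·t - 30. Nous avons le jerk j(t) = -120·t^2 - 96·t - 30. En substituant t = 1: j(1) = -246.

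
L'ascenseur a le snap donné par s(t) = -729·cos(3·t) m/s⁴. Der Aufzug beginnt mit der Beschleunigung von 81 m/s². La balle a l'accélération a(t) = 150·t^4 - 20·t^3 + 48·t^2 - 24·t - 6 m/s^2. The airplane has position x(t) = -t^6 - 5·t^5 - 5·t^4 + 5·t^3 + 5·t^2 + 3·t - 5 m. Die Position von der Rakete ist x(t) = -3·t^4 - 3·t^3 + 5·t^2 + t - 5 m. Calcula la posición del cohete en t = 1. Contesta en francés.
Nous avons la position x(t) = -3·t^4 - 3·t^3 + 5·t^2 + t - 5. En substituant t = 1: x(1) = -5.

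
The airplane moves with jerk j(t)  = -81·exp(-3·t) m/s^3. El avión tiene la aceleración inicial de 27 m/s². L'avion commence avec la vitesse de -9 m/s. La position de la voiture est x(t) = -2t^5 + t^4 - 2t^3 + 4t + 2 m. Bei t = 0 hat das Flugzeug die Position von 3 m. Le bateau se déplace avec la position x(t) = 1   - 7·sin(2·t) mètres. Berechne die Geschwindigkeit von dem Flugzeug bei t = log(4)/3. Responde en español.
Partiendo de la sacudida j(t) = -81·exp(-3·t), tomamos 2 integrales. La antiderivada de la sacudida, con a(0) = 27, da la aceleración: a(t) = 27·exp(-3·t). Integrando la aceleración y usando la condición inicial v(0) = -9, obtenemos v(t) = -9·exp(-3·t). Tenemos la velocidad v(t) = -9·exp(-3·t). Sustituyendo t = log(4)/3: v(log(4)/3) = -9/4.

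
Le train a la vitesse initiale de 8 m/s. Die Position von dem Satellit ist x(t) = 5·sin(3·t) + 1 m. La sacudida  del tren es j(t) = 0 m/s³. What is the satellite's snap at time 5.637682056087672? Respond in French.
En partant de la position x(t) = 5·sin(3·t) + 1, nous prenons 4 dérivées. En dérivant la position, nous obtenons la vitesse: v(t) = 15·cos(3·t). En prenant d/dt de v(t), nous trouvons a(t) = -45·sin(3·t). En prenant d/dt de a(t), nous trouvons j(t) = -135·cos(3·t). En prenant d/dt de j(t), nous trouvons s(t) = 405·sin(3·t). En utilisant s(t) = 405·sin(3·t) et en substituant t = 5.637682056087672, nous trouvons s = -378.216890885265.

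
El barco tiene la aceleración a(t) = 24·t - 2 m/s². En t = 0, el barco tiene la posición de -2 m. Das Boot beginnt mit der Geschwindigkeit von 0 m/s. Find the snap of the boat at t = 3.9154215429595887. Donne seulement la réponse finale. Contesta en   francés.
s(3.9154215429595887) = 0.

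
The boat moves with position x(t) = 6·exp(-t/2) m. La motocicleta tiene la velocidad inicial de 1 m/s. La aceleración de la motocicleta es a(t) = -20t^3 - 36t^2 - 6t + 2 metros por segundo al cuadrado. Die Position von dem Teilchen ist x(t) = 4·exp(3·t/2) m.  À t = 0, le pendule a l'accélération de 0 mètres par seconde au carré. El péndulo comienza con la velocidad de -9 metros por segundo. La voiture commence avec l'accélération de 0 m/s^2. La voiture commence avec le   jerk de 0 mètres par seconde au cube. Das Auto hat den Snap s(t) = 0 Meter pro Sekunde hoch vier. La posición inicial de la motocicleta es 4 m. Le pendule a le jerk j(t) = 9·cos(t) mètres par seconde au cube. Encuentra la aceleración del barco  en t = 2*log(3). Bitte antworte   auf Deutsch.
Um dies zu lösen, müssen wir 2 Ableitungen unserer Gleichung für die Position x(t) = 6·exp(-t/2) nehmen. Durch Ableiten von der Position erhalten wir die Geschwindigkeit: v(t) = -3·exp(-t/2). Die Ableitung von der Geschwindigkeit ergibt die Beschleunigung: a(t) = 3·exp(-t/2)/2. Aus der Gleichung für die Beschleunigung a(t) = 3·exp(-t/2)/2, setzen wir t = 2*log(3) ein und erhalten a = 1/2.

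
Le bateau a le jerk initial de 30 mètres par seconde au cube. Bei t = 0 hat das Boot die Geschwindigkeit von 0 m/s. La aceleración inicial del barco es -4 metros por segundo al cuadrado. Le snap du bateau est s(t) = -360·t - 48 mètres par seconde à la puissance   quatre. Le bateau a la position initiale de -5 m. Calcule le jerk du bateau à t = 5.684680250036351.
Nous devons trouver la primitive de notre équation du snap s(t) = -360·t - 48 1 fois. La primitive du snap est le jerk. En utilisant j(0) = 30, nous obtenons j(t) = -180·t^2 - 48·t + 30. Nous avons le jerk j(t) = -180·t^2 - 48·t + 30. En substituant t = 5.684680250036351: j(5.684680250036351) = -6059.67077012935.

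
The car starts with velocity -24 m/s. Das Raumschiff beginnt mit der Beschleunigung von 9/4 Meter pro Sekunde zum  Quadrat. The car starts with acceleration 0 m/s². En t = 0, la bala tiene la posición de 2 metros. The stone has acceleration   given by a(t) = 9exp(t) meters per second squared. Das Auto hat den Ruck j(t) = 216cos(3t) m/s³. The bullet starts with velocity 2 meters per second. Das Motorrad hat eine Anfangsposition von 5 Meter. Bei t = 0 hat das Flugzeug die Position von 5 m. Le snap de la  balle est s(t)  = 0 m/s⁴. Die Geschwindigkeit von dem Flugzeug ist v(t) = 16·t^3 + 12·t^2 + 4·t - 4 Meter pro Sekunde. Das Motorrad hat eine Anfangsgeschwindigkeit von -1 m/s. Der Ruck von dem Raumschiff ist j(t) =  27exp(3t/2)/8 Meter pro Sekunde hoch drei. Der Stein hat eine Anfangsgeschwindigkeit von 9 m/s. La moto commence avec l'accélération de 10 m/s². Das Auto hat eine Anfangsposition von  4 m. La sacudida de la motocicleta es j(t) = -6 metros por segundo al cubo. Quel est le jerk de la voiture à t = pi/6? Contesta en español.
Usando j(t) = 216·cos(3·t) y sustituyendo t = pi/6, encontramos j = 0.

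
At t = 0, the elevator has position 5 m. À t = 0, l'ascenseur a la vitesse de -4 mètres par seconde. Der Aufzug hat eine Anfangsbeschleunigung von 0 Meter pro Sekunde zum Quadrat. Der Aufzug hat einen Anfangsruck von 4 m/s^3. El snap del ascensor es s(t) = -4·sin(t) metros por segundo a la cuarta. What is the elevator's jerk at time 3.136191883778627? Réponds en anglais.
To find the answer, we compute 1 integral of s(t) = -4·sin(t). The antiderivative of snap is jerk. Using j(0) = 4, we get j(t) = 4·cos(t). From the given jerk equation j(t) = 4·cos(t), we substitute t = 3.136191883778627 to get j = -3.99994166351269.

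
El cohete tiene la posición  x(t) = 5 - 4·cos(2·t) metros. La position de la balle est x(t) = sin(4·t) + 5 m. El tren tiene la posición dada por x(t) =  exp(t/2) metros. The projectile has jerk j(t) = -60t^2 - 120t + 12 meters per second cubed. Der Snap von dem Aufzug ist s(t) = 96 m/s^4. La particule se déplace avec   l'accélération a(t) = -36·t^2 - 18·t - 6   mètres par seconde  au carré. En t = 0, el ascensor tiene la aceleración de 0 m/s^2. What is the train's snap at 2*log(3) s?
We must differentiate our position equation x(t) = exp(t/2) 4 times. Taking d/dt of x(t), we find v(t) = exp(t/2)/2. Differentiating velocity, we get acceleration: a(t) = exp(t/2)/4. Differentiating acceleration, we get jerk: j(t) = exp(t/2)/8. Differentiating jerk, we get snap: s(t) = exp(t/2)/16. Using s(t) = exp(t/2)/16 and substituting t = 2*log(3), we find s = 3/16.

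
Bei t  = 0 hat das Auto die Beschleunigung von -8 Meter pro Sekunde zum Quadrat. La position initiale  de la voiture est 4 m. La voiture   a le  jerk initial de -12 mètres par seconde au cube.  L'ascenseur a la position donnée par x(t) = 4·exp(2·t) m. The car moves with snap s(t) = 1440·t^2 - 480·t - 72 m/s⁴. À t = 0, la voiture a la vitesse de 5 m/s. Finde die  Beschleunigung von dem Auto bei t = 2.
Wir müssen unsere Gleichung für den Snap s(t) = 1440·t^2 - 480·t - 72 2-mal integrieren. Das Integral von dem Snap, mit j(0) = -12, ergibt den Ruck: j(t) = 480·t^3 - 240·t^2 - 72·t - 12. Mit ∫j(t)dt und Anwendung von a(0) = -8, finden wir a(t) = 120·t^4 - 80·t^3 - 36·t^2 - 12·t - 8. Wir haben die Beschleunigung a(t) = 120·t^4 - 80·t^3 - 36·t^2 - 12·t - 8. Durch Einsetzen von t = 2: a(2) = 1104.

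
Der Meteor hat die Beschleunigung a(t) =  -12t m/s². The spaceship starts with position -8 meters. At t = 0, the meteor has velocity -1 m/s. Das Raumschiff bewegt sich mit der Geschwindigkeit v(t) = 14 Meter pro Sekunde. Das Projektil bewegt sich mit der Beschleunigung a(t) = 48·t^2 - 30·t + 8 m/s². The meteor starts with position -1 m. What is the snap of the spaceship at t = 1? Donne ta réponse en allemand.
Wir müssen unsere Gleichung für die Geschwindigkeit v(t) = 14 3-mal ableiten. Mit d/dt von v(t) finden wir a(t) = 0. Mit d/dt von a(t) finden wir j(t) = 0. Die Ableitung von dem Ruck ergibt den Snap: s(t) = 0. Mit s(t) = 0 und Einsetzen von t = 1, finden wir s = 0.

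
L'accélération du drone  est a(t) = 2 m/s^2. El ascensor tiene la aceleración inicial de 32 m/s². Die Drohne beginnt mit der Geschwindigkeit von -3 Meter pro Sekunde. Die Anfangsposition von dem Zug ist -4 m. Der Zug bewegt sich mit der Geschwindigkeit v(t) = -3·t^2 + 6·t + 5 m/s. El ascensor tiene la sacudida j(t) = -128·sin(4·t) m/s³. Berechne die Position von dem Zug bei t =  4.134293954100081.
Um dies zu lösen, müssen wir 1 Integral unserer Gleichung für die Geschwindigkeit v(t) = -3·t^2 + 6·t + 5 finden. Mit ∫v(t)dt und Anwendung von x(0) = -4, finden wir x(t) = -t^3 + 3·t^2 + 5·t - 4. Wir haben die Position x(t) = -t^3 + 3·t^2 + 5·t - 4. Durch Einsetzen von t = 4.134293954100081: x(4.134293954100081) = -2.71632089635333.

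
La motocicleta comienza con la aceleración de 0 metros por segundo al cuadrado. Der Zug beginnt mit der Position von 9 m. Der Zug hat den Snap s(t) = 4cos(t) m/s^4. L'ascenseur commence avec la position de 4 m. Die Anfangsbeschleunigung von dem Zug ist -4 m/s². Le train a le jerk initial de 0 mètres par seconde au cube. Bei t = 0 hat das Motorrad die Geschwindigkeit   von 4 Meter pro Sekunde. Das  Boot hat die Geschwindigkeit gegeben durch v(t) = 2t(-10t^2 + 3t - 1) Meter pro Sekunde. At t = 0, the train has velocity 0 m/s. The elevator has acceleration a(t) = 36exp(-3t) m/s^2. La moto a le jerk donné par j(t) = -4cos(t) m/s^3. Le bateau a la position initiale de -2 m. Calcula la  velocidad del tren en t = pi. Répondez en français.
Nous devons trouver l'intégrale de notre équation du snap s(t) = 4·cos(t) 3 fois. En prenant ∫s(t)dt et en appliquant j(0) = 0, nous trouvons j(t) = 4·sin(t). L'intégrale du jerk est l'accélération. En utilisant a(0) = -4, nous obtenons a(t) = -4·cos(t). L'intégrale de l'accélération, avec v(0) = 0, donne la vitesse: v(t) = -4·sin(t). De l'équation de la vitesse v(t) = -4·sin(t), nous substituons t = pi pour obtenir v = 0.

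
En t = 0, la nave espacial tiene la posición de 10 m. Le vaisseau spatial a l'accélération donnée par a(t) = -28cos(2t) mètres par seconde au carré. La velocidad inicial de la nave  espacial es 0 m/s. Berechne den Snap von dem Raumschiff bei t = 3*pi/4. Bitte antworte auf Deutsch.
Wir müssen unsere Gleichung für die Beschleunigung a(t) = -28·cos(2·t) 2-mal ableiten. Die Ableitung von der Beschleunigung ergibt den Ruck: j(t) = 56·sin(2·t). Durch Ableiten von dem Ruck erhalten wir den Snap: s(t) = 112·cos(2·t). Aus der Gleichung für den Snap s(t) = 112·cos(2·t), setzen wir t = 3*pi/4 ein und erhalten s = 0.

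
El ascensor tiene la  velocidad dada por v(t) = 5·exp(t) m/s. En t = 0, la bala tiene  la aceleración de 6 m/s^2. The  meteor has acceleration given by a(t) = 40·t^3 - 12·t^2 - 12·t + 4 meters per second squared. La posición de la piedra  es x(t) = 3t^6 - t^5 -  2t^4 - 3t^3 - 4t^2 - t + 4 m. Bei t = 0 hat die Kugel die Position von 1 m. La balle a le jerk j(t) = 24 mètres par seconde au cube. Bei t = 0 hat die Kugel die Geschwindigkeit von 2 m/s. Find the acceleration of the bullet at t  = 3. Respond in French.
Nous devons trouver la primitive de notre équation du jerk j(t) = 24 1 fois. La primitive du jerk, avec a(0) = 6, donne l'accélération: a(t) = 24·t + 6. En utilisant a(t) = 24·t + 6 et en substituant t = 3, nous trouvons a = 78.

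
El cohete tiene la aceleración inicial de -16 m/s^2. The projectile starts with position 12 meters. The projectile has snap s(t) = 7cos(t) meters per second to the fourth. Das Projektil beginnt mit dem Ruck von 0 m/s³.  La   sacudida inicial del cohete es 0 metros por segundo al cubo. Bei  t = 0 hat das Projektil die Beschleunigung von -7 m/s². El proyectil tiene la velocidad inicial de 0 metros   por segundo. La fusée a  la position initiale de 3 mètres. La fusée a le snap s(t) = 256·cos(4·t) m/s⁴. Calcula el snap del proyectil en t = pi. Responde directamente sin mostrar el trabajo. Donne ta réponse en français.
À t = pi, s = -7.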